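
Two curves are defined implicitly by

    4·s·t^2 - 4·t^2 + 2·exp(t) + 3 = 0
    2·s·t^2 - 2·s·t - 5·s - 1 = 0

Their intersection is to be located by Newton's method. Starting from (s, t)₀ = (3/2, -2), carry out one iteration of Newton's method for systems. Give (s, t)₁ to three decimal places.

(0.986, -1.607)

At (3/2, -2): F = (11.27067, 9.500).
Jacobian J = [[4·t^2, 8·s·t - 8·t + 2·exp(t)], [2·t^2 - 2·t - 5, 4·s·t - 2·s]].
At the point, J = [[16.000, -7.72933], [7.000, -15.000]] (det J = -185.89469).
Solving J·Δ = −F gives Δ = (-0.514, 0.393).
Then the next iterate is (s, t)₁ = (0.986, -1.607).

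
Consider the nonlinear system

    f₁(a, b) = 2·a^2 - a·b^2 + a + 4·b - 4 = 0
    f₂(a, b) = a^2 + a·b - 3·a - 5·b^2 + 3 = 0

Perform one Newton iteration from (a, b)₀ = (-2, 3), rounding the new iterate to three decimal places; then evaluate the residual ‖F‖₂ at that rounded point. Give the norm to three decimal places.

At (-2, 3): F = (32.000, -38.000).
Jacobian J = [[4·a - b^2 + 1, -2·a·b + 4], [2·a + b - 3, a - 10·b]].
At the point, J = [[-16.000, 16.000], [-4.000, -32.000]] (det J = 576.000).
Solving J·Δ = −F gives Δ = (0.722, -1.278).
Then the next iterate is (a, b)₁ = (-1.278, 1.722).
Re-evaluating at (-1.278, 1.722): F = (8.66620, -8.55985), so ‖F‖₂ = 12.181.

12.181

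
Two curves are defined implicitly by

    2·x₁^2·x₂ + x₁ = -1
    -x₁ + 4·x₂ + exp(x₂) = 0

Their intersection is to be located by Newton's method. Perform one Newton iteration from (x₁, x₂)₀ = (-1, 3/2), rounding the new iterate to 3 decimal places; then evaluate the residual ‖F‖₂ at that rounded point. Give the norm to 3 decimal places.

2.742

At (-1, 3/2): F = (3.000, 11.48169).
Jacobian J = [[4·x₁·x₂ + 1, 2·x₁^2], [-1, exp(x₂) + 4]].
At the point, J = [[-5.000, 2.000], [-1.000, 8.48169]] (det J = -40.40845).
Solving J·Δ = −F gives Δ = (0.061, -1.346).
Then the next iterate is (x₁, x₂)₁ = (-0.939, 0.154).
Re-evaluating at (-0.939, 0.154): F = (0.33257, 2.72149), so ‖F‖₂ = 2.742.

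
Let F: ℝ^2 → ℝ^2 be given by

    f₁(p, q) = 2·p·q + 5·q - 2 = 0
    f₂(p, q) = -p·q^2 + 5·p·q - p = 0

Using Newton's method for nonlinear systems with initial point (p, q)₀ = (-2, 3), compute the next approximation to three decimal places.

At (-2, 3): F = (1.000, -10.000).
Jacobian J = [[2·q, 2·p + 5], [-q^2 + 5·q - 1, -2·p·q + 5·p]].
At the point, J = [[6.000, 1.000], [5.000, 2.000]] (det J = 7.000).
Solving J·Δ = −F gives Δ = (-1.714, 9.286).
Then the next iterate is (p, q)₁ = (-3.714, 12.286).

(-3.714, 12.286)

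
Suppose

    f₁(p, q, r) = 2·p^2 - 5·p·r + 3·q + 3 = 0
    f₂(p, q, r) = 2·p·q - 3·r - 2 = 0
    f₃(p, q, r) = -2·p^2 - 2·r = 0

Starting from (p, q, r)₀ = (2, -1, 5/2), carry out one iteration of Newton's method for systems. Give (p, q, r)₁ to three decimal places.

At (2, -1, 5/2): F = (-17.000, -13.500, -13.000).
Jacobian J = [[4·p - 5·r, 3, -5·p], [2·q, 2·p, -3], [-4·p, 0, -2]].
At the point, J = [[-4.500, 3.000, -10.000], [-2.000, 4.000, -3.000], [-8.000, 0.000, -2.000]] (det J = -224.000).
Solving J·Δ = −F gives Δ = (-1.554, 2.384, -0.286).
Then the next iterate is (p, q, r)₁ = (0.446, 1.384, 2.214).

(0.446, 1.384, 2.214)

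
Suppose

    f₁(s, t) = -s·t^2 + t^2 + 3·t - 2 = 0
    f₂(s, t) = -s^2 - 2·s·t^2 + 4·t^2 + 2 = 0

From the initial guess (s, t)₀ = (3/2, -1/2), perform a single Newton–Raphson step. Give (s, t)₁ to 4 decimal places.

(1.2100, 0.5150)

At (3/2, -1/2): F = (-3.6250, 0.0000).
Jacobian J = [[-t^2, -2·s·t + 2·t + 3], [-2·s - 2·t^2, -4·s·t + 8·t]].
At the point, J = [[-0.2500, 3.5000], [-3.5000, -1.0000]] (det J = 12.5000).
Solving J·Δ = −F gives Δ = (-0.2900, 1.0150).
Then the next iterate is (s, t)₁ = (1.2100, 0.5150).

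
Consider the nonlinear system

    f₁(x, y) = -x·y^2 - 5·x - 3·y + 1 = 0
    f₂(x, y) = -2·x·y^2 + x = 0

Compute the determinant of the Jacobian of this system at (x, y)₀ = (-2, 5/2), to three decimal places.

-144.500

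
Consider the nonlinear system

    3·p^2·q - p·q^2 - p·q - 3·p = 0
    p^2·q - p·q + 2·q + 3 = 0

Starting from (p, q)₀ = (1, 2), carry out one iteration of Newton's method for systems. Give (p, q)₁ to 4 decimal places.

At (1, 2): F = (-3.0000, 7.0000).
Jacobian J = [[6·p·q - q^2 - q - 3, 3·p^2 - 2·p·q - p], [2·p·q - q, p^2 - p + 2]].
At the point, J = [[3.0000, -2.0000], [2.0000, 2.0000]] (det J = 10.0000).
Solving J·Δ = −F gives Δ = (-0.8000, -2.7000).
Then the next iterate is (p, q)₁ = (0.2000, -0.7000).

(0.2000, -0.7000)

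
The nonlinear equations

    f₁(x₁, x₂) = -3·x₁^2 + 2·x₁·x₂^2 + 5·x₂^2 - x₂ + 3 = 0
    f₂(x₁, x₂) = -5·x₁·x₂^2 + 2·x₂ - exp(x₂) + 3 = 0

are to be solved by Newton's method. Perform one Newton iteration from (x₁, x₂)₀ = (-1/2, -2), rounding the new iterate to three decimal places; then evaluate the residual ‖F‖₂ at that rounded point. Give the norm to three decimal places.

6.313

At (-1/2, -2): F = (20.250, 8.86466).
Jacobian J = [[-6·x₁ + 2·x₂^2, 4·x₁·x₂ + 10·x₂ - 1], [-5·x₂^2, -10·x₁·x₂ - exp(x₂) + 2]].
At the point, J = [[11.000, -17.000], [-20.000, -8.13534]] (det J = -429.48869).
Solving J·Δ = −F gives Δ = (-0.033, 1.170).
Then the next iterate is (x₁, x₂)₁ = (-0.533, -0.830).
Re-evaluating at (-0.533, -0.830): F = (5.68787, 2.73987), so ‖F‖₂ = 6.313.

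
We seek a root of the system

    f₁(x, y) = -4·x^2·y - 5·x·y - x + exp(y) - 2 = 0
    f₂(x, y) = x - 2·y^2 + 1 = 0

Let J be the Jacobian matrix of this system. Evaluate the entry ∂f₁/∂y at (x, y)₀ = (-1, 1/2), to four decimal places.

2.6487

∂f₁/∂y = -4·x^2 - 5·x + exp(y).
At (-1, 1/2) this is 2.6487.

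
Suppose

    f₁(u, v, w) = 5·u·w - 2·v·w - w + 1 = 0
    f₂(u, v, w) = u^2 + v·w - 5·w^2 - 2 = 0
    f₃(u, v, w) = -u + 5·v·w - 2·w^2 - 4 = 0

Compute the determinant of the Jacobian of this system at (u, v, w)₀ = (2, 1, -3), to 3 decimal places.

-7245.000

J = [[5·w, -2·w, 5·u - 2·v - 1], [2·u, w, v - 10·w], [-1, 5·w, 5·v - 4·w]].
At the point, J = [[-15.000, 6.000, 7.000], [4.000, -3.000, 31.000], [-1.000, -15.000, 17.000]].
det J = -7245.000.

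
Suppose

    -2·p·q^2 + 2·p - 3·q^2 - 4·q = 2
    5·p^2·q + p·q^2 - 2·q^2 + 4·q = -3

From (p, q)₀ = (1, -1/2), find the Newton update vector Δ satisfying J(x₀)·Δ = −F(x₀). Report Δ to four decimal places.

(-0.4684, -0.0475)

At (1, -1/2): F = (0.7500, -1.7500).
Jacobian J = [[-2·q^2 + 2, -4·p·q - 6·q - 4], [10·p·q + q^2, 5·p^2 + 2·p·q - 4·q + 4]].
At the point, J = [[1.5000, 1.0000], [-4.7500, 10.0000]] (det J = 19.7500).
Solving J·Δ = −F gives Δ = (-0.4684, -0.0475).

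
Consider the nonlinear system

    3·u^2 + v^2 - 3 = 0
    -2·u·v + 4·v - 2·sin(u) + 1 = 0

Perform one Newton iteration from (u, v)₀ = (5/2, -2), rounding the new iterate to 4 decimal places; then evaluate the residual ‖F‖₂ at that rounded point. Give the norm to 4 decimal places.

At (5/2, -2): F = (19.7500, 1.803056).
Jacobian J = [[6·u, 2·v], [-2·v - 2·cos(u), -2·u + 4]].
At the point, J = [[15.0000, -4.0000], [5.602287, -1.0000]] (det J = 7.409149).
Solving J·Δ = −F gives Δ = (1.6922, 11.2833).
Then the next iterate is (u, v)₁ = (4.1922, 9.2833).
Re-evaluating at (4.1922, 9.2833): F = (135.903281, -37.966250), so ‖F‖₂ = 141.1068.

141.1068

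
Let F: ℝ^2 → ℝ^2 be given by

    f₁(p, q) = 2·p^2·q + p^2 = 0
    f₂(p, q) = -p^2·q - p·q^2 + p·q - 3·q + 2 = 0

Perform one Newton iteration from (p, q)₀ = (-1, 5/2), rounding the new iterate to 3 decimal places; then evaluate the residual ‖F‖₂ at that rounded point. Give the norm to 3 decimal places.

1100.376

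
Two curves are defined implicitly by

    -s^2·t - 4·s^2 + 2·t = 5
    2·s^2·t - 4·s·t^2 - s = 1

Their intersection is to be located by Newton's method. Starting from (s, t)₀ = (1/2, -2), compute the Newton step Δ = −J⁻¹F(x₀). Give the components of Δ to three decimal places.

(3.158, 9.038)

At (1/2, -2): F = (-9.500, -10.500).
Jacobian J = [[-2·s·t - 8·s, -s^2 + 2], [4·s·t - 4·t^2 - 1, 2·s^2 - 8·s·t]].
At the point, J = [[-2.000, 1.750], [-21.000, 8.500]] (det J = 19.750).
Solving J·Δ = −F gives Δ = (3.158, 9.038).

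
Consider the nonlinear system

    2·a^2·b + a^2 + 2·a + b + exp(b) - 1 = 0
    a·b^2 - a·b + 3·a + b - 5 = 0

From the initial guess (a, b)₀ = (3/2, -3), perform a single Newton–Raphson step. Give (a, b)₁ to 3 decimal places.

(0.620, -2.863)

At (3/2, -3): F = (-12.20021, 14.500).
Jacobian J = [[4·a·b + 2·a + 2, 2·a^2 + exp(b) + 1], [b^2 - b + 3, 2·a·b - a + 1]].
At the point, J = [[-13.000, 5.54979], [15.000, -9.500]] (det J = 40.25319).
Solving J·Δ = −F gives Δ = (-0.880, 0.137).
Then the next iterate is (a, b)₁ = (0.620, -2.863).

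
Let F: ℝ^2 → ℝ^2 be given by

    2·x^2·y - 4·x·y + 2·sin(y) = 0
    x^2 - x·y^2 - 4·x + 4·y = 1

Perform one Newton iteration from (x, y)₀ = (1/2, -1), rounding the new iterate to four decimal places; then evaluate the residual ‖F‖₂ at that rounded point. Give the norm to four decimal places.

At (1/2, -1): F = (-0.182942, -7.2500).
Jacobian J = [[4·x·y - 4·y, 2·x^2 - 4·x + 2·cos(y)], [2·x - y^2 - 4, -2·x·y + 4]].
At the point, J = [[2.0000, -0.419395], [-4.0000, 5.0000]] (det J = 8.322418).
Solving J·Δ = −F gives Δ = (0.4753, 1.8302).
Then the next iterate is (x, y)₁ = (0.9753, 0.8302).
Re-evaluating at (0.9753, 0.8302): F = (-0.183254, -1.301398), so ‖F‖₂ = 1.3142.

1.3142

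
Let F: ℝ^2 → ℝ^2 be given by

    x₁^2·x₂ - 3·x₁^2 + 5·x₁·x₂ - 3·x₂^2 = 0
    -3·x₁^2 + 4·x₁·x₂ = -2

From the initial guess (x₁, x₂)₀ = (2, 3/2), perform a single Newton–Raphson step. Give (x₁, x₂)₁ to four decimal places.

At (2, 3/2): F = (2.2500, 2.0000).
Jacobian J = [[2·x₁·x₂ - 6·x₁ + 5·x₂, x₁^2 + 5·x₁ - 6·x₂], [-6·x₁ + 4·x₂, 4·x₁]].
At the point, J = [[1.5000, 5.0000], [-6.0000, 8.0000]] (det J = 42.0000).
Solving J·Δ = −F gives Δ = (-0.1905, -0.3929).
Then the next iterate is (x₁, x₂)₁ = (1.8095, 1.1071).

(1.8095, 1.1071)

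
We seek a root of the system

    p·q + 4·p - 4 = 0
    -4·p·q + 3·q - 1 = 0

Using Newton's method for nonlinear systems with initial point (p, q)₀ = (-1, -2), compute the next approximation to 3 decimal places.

At (-1, -2): F = (-6.000, -15.000).
Jacobian J = [[q + 4, p], [-4·q, -4·p + 3]].
At the point, J = [[2.000, -1.000], [8.000, 7.000]] (det J = 22.000).
Solving J·Δ = −F gives Δ = (2.591, -0.818).
Then the next iterate is (p, q)₁ = (1.591, -2.818).

(1.591, -2.818)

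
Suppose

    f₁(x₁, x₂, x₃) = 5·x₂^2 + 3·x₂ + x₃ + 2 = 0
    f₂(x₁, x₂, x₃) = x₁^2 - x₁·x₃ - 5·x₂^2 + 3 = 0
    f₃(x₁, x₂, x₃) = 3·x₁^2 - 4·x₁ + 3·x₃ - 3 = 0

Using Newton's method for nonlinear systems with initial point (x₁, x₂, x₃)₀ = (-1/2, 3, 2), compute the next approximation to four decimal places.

(-32.7237, 3.5789, -75.1053)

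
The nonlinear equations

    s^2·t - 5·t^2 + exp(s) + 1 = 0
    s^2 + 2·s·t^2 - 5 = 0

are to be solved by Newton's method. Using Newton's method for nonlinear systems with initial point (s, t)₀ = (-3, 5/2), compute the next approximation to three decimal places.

At (-3, 5/2): F = (-7.70021, -33.500).
Jacobian J = [[2·s·t + exp(s), s^2 - 10·t], [2·s + 2·t^2, 4·s·t]].
At the point, J = [[-14.95021, -16.000], [6.500, -30.000]] (det J = 552.50639).
Solving J·Δ = −F gives Δ = (0.552, -0.997).
Then the next iterate is (s, t)₁ = (-2.448, 1.503).

(-2.448, 1.503)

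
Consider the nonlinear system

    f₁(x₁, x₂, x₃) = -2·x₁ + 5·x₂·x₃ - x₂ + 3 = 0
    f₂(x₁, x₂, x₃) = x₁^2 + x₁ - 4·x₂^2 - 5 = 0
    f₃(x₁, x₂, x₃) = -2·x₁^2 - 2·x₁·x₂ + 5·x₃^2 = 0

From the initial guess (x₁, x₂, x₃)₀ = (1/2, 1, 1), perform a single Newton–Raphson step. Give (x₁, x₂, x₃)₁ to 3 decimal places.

(0.847, 0.056, 0.694)

At (1/2, 1, 1): F = (6.000, -8.250, 3.500).
Jacobian J = [[-2, 5·x₃ - 1, 5·x₂], [2·x₁ + 1, -8·x₂, 0], [-4·x₁ - 2·x₂, -2·x₁, 10·x₃]].
At the point, J = [[-2.000, 4.000, 5.000], [2.000, -8.000, 0.000], [-4.000, -1.000, 10.000]] (det J = -90.000).
Solving J·Δ = −F gives Δ = (0.347, -0.944, -0.306).
Then the next iterate is (x₁, x₂, x₃)₁ = (0.847, 0.056, 0.694).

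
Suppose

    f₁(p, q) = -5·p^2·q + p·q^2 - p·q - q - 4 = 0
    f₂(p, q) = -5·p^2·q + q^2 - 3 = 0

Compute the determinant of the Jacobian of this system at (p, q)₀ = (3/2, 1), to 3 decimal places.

-22.500

J = [[-10·p·q + q^2 - q, -5·p^2 + 2·p·q - p - 1], [-10·p·q, -5·p^2 + 2·q]].
At the point, J = [[-15.000, -10.750], [-15.000, -9.250]].
det J = -22.500.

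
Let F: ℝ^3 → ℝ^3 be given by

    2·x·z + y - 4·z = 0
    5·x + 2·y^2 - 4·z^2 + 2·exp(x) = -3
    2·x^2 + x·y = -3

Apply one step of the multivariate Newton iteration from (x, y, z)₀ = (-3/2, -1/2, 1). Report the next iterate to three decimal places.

At (-3/2, -1/2, 1): F = (-7.500, -7.55374, 8.250).
Jacobian J = [[2·z, 1, 2·x - 4], [2·exp(x) + 5, 4·y, -8·z], [4·x + y, x, 0]].
At the point, J = [[2.000, 1.000, -7.000], [5.44626, -2.000, -8.000], [-6.500, -1.500, 0.000]] (det J = 176.18573).
Solving J·Δ = −F gives Δ = (0.970, 1.299, -0.609).
Then the next iterate is (x, y, z)₁ = (-0.530, 0.799, 0.391).

(-0.530, 0.799, 0.391)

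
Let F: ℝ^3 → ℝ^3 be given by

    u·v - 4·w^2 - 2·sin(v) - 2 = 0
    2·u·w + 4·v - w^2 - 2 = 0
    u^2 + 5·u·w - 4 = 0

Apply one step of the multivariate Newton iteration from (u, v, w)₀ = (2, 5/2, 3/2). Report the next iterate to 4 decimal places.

(1.8926, -0.0128, 0.1236)

At (2, 5/2, 3/2): F = (-7.196944, 11.7500, 15.0000).
Jacobian J = [[v, u - 2·cos(v), -8·w], [2·w, 4, 2·u - 2·w], [2·u + 5·w, 0, 5·u]].
At the point, J = [[2.5000, 3.602287, -12.0000], [3.0000, 4.0000, 1.0000], [11.5000, 0.0000, 10.0000]] (det J = 585.357686).
Solving J·Δ = −F gives Δ = (-0.1074, -2.5128, -1.3764).
Then the next iterate is (u, v, w)₁ = (1.8926, -0.0128, 0.1236).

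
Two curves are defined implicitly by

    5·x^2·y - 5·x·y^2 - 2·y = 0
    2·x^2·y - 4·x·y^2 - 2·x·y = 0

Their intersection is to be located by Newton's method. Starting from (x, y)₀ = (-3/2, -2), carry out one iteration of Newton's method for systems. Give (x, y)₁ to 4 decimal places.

(-1.5182, -1.4545)

At (-3/2, -2): F = (11.5000, 9.0000).
Jacobian J = [[10·x·y - 5·y^2, 5·x^2 - 10·x·y - 2], [4·x·y - 4·y^2 - 2·y, 2·x^2 - 8·x·y - 2·x]].
At the point, J = [[10.0000, -20.7500], [0.0000, -16.5000]] (det J = -165.0000).
Solving J·Δ = −F gives Δ = (-0.0182, 0.5455).
Then the next iterate is (x, y)₁ = (-1.5182, -1.4545).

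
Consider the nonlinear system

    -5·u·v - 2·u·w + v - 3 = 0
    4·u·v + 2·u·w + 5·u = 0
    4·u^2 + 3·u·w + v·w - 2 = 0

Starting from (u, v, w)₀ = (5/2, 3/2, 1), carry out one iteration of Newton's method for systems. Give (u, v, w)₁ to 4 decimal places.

At (5/2, 3/2, 1): F = (-25.2500, 32.5000, 32.0000).
Jacobian J = [[-5·v - 2·w, -5·u + 1, -2·u], [4·v + 2·w + 5, 4·u, 2·u], [8·u + 3·w, w, 3·u + v]].
At the point, J = [[-9.5000, -11.5000, -5.0000], [13.0000, 10.0000, 5.0000], [23.0000, 1.0000, 9.0000]] (det J = 300.5000).
Solving J·Δ = −F gives Δ = (-2.7121, -1.4950, 3.5416).
Then the next iterate is (u, v, w)₁ = (-0.2121, 0.0050, 4.5416).

(-0.2121, 0.0050, 4.5416)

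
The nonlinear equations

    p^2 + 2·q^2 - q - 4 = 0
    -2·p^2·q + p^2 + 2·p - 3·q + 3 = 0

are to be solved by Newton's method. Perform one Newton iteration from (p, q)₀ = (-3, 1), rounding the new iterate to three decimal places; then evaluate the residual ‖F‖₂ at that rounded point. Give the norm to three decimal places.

At (-3, 1): F = (6.000, -15.000).
Jacobian J = [[2·p, 4·q - 1], [-4·p·q + 2·p + 2, -2·p^2 - 3]].
At the point, J = [[-6.000, 3.000], [8.000, -21.000]] (det J = 102.000).
Solving J·Δ = −F gives Δ = (0.794, -0.412).
Then the next iterate is (p, q)₁ = (-2.206, 0.588).
Re-evaluating at (-2.206, 0.588): F = (0.96992, -4.03249), so ‖F‖₂ = 4.147.

4.147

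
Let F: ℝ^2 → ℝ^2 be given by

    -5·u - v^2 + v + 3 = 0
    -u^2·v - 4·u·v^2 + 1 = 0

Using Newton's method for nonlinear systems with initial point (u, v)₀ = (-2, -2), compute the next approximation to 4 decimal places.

(-0.4767, -1.8767)

At (-2, -2): F = (7.0000, 41.0000).
Jacobian J = [[-5, -2·v + 1], [-2·u·v - 4·v^2, -u^2 - 8·u·v]].
At the point, J = [[-5.0000, 5.0000], [-24.0000, -36.0000]] (det J = 300.0000).
Solving J·Δ = −F gives Δ = (1.5233, 0.1233).
Then the next iterate is (u, v)₁ = (-0.4767, -1.8767).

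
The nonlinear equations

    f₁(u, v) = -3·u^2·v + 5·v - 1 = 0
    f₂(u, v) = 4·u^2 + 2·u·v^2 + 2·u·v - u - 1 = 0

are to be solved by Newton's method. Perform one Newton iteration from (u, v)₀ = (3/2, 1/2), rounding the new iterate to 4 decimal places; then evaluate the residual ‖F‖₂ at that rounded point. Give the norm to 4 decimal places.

45.8646

At (3/2, 1/2): F = (-1.8750, 8.7500).
Jacobian J = [[-6·u·v, -3·u^2 + 5], [8·u + 2·v^2 + 2·v - 1, 4·u·v + 2·u]].
At the point, J = [[-4.5000, -1.7500], [12.5000, 6.0000]] (det J = -5.1250).
Solving J·Δ = −F gives Δ = (0.7927, -3.1098).
Then the next iterate is (u, v)₁ = (2.2927, -2.6098).
Re-evaluating at (2.2927, -2.6098): F = (27.106032, 36.997633), so ‖F‖₂ = 45.8646.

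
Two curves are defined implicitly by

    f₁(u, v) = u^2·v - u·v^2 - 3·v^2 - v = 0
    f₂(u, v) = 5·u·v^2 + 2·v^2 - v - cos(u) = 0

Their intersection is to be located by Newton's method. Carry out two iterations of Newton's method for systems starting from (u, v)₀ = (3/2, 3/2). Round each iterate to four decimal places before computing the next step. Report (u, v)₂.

(1.3769, 0.4614)

At (3/2, 3/2): F = (-8.2500, 19.804263).
Jacobian J = [[2·u·v - v^2, u^2 - 2·u·v - 6·v - 1], [5·v^2 + sin(u), 10·u·v + 4·v - 1]].
At the point, J = [[2.2500, -12.2500], [12.247495, 27.5000]] (det J = 211.906814).
Solving J·Δ = −F gives Δ = (-0.0742, -0.6871).
Then the next iterate is (u, v)₁ = (1.4258, 0.8129).
Round to (1.4258, 0.8129) and repeat: F = (-2.084948, 5.075113), J = [[1.657259, -6.162560], [4.293538, 13.841928]].
Δ = (-0.0489, -0.3515), so (u, v)₂ = (1.3769, 0.4614).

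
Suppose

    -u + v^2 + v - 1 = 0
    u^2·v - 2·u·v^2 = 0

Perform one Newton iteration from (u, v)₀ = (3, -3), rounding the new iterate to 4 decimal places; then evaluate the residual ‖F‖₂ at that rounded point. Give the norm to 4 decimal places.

23.1675

At (3, -3): F = (2.0000, -81.0000).
Jacobian J = [[-1, 2·v + 1], [2·u·v - 2·v^2, u^2 - 4·u·v]].
At the point, J = [[-1.0000, -5.0000], [-36.0000, 45.0000]] (det J = -225.0000).
Solving J·Δ = −F gives Δ = (-1.4000, 0.6800).
Then the next iterate is (u, v)₁ = (1.6000, -2.3200).
Re-evaluating at (1.6000, -2.3200): F = (0.4624, -23.162880), so ‖F‖₂ = 23.1675.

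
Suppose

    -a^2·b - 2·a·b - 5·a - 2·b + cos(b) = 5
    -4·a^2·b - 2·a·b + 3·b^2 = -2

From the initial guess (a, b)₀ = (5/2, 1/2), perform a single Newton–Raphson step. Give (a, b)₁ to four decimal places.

At (5/2, 1/2): F = (-23.247417, -12.2500).
Jacobian J = [[-2·a·b - 2·b - 5, -a^2 - 2·a - sin(b) - 2], [-8·a·b - 2·b, -4·a^2 - 2·a + 6·b]].
At the point, J = [[-8.5000, -13.729426], [-11.0000, -27.0000]] (det J = 78.476319).
Solving J·Δ = −F gives Δ = (-5.8552, 1.9317).
Then the next iterate is (a, b)₁ = (-3.3552, 2.4317).

(-3.3552, 2.4317)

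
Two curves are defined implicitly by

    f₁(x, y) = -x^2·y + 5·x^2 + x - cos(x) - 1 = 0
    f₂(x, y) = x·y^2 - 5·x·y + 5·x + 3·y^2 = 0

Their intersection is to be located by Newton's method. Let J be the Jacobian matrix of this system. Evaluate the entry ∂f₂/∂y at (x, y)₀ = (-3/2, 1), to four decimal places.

∂f₂/∂y = 2·x·y - 5·x + 6·y.
At (-3/2, 1) this is 10.5000.

10.5000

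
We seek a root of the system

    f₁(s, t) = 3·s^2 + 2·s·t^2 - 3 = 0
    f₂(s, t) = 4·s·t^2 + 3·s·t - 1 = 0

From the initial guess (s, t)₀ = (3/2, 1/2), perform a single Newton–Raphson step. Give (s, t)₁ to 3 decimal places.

(1.077, 0.339)

At (3/2, 1/2): F = (4.500, 2.750).
Jacobian J = [[6·s + 2·t^2, 4·s·t], [4·t^2 + 3·t, 8·s·t + 3·s]].
At the point, J = [[9.500, 3.000], [2.500, 10.500]] (det J = 92.250).
Solving J·Δ = −F gives Δ = (-0.423, -0.161).
Then the next iterate is (s, t)₁ = (1.077, 0.339).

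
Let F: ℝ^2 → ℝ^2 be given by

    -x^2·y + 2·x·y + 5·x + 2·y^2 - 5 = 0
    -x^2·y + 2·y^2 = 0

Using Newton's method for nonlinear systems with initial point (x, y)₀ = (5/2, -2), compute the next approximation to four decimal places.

At (5/2, -2): F = (18.0000, 20.5000).
Jacobian J = [[-2·x·y + 2·y + 5, -x^2 + 2·x + 4·y], [-2·x·y, -x^2 + 4·y]].
At the point, J = [[11.0000, -9.2500], [10.0000, -14.2500]] (det J = -64.2500).
Solving J·Δ = −F gives Δ = (-1.0409, 0.7082).
Then the next iterate is (x, y)₁ = (1.4591, -1.2918).

(1.4591, -1.2918)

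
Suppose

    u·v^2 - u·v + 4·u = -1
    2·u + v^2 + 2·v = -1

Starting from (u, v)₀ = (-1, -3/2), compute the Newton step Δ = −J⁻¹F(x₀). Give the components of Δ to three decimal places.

At (-1, -3/2): F = (-6.750, -1.750).
Jacobian J = [[v^2 - v + 4, 2·u·v - u], [2, 2·v + 2]].
At the point, J = [[7.750, 4.000], [2.000, -1.000]] (det J = -15.750).
Solving J·Δ = −F gives Δ = (0.873, -0.004).

(0.873, -0.004)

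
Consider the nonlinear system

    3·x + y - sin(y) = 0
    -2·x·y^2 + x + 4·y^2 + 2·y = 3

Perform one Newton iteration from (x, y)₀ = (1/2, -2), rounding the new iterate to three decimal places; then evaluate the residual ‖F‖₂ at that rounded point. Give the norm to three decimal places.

At (1/2, -2): F = (0.40930, 5.500).
Jacobian J = [[3, -cos(y) + 1], [-2·y^2 + 1, -4·x·y + 8·y + 2]].
At the point, J = [[3.000, 1.41615], [-7.000, -10.000]] (det J = -20.08697).
Solving J·Δ = −F gives Δ = (-0.592, 0.964).
Then the next iterate is (x, y)₁ = (-0.092, -1.036).
Re-evaluating at (-0.092, -1.036): F = (-0.45163, -0.67333), so ‖F‖₂ = 0.811.

0.811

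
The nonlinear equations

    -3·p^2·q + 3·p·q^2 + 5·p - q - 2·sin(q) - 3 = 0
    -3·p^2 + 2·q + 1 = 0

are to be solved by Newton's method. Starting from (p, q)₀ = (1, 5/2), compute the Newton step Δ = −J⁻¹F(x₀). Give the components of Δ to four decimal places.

At (1, 5/2): F = (9.553056, 3.0000).
Jacobian J = [[-6·p·q + 3·q^2 + 5, -3·p^2 + 6·p·q - 2·cos(q) - 1], [-6·p, 2]].
At the point, J = [[8.7500, 12.602287], [-6.0000, 2.0000]] (det J = 93.113723).
Solving J·Δ = −F gives Δ = (0.2008, -0.8975).

(0.2008, -0.8975)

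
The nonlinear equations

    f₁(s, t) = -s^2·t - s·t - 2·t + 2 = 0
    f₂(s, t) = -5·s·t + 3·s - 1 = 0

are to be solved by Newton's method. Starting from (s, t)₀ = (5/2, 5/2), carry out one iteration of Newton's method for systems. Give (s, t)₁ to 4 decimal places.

(1.9744, 0.9195)

At (5/2, 5/2): F = (-24.8750, -24.7500).
Jacobian J = [[-2·s·t - t, -s^2 - s - 2], [-5·t + 3, -5·s]].
At the point, J = [[-15.0000, -10.7500], [-9.5000, -12.5000]] (det J = 85.3750).
Solving J·Δ = −F gives Δ = (-0.5256, -1.5805).
Then the next iterate is (s, t)₁ = (1.9744, 0.9195).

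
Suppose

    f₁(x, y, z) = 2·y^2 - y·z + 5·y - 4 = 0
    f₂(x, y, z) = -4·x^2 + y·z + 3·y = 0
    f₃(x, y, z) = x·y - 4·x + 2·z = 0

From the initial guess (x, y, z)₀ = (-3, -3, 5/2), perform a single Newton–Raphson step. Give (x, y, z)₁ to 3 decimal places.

(-1.718, -6.808, -11.724)

At (-3, -3, 5/2): F = (6.500, -52.500, 26.000).
Jacobian J = [[0, 4·y - z + 5, -y], [-8·x, z + 3, y], [y - 4, x, 2]].
At the point, J = [[0.000, -9.500, 3.000], [24.000, 5.500, -3.000], [-7.000, -3.000, 2.000]] (det J = 156.000).
Solving J·Δ = −F gives Δ = (1.282, -3.808, -14.224).
Then the next iterate is (x, y, z)₁ = (-1.718, -6.808, -11.724).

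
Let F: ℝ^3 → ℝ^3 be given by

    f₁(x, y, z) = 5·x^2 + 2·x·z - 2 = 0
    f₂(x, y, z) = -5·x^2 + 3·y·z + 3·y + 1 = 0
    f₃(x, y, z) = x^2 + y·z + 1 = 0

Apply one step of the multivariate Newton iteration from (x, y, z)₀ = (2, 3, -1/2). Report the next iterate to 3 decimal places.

(1.187, 2.663, -0.639)

At (2, 3, -1/2): F = (16.000, -14.500, 3.500).
Jacobian J = [[10·x + 2·z, 0, 2·x], [-10·x, 3·z + 3, 3·y], [2·x, z, y]].
At the point, J = [[19.000, 0.000, 4.000], [-20.000, 1.500, 9.000], [4.000, -0.500, 3.000]] (det J = 187.000).
Solving J·Δ = −F gives Δ = (-0.813, -0.337, -0.139).
Then the next iterate is (x, y, z)₁ = (1.187, 2.663, -0.639).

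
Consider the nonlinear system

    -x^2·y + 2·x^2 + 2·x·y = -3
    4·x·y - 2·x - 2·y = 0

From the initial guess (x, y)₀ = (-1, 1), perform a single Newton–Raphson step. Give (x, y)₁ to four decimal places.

At (-1, 1): F = (2.0000, -4.0000).
Jacobian J = [[-2·x·y + 4·x + 2·y, -x^2 + 2·x], [4·y - 2, 4·x - 2]].
At the point, J = [[0.0000, -3.0000], [2.0000, -6.0000]] (det J = 6.0000).
Solving J·Δ = −F gives Δ = (4.0000, 0.6667).
Then the next iterate is (x, y)₁ = (3.0000, 1.6667).

(3.0000, 1.6667)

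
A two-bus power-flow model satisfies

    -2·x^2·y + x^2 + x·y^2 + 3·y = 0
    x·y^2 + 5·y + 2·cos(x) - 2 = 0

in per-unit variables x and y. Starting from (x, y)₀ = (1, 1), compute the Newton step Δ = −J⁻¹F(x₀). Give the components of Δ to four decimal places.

(1.1630, -0.6123)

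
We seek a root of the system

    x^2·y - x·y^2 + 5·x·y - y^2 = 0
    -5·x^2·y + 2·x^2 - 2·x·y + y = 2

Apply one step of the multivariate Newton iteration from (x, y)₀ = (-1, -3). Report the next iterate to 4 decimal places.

At (-1, -3): F = (12.0000, 6.0000).
Jacobian J = [[2·x·y - y^2 + 5·y, x^2 - 2·x·y + 5·x - 2·y], [-10·x·y + 4·x - 2·y, -5·x^2 - 2·x + 1]].
At the point, J = [[-18.0000, -4.0000], [-28.0000, -2.0000]] (det J = -76.0000).
Solving J·Δ = −F gives Δ = (0.0000, 3.0000).
Then the next iterate is (x, y)₁ = (-1.0000, 0.0000).

(-1.0000, 0.0000)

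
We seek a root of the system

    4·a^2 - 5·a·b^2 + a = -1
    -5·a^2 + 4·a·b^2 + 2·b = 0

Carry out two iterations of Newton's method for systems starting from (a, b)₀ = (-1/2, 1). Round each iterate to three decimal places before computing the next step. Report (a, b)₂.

At (-1/2, 1): F = (4.000, -1.250).
Jacobian J = [[8·a - 5·b^2 + 1, -10·a·b], [-10·a + 4·b^2, 8·a·b + 2]].
At the point, J = [[-8.000, 5.000], [9.000, -2.000]] (det J = -29.000).
Solving J·Δ = −F gives Δ = (-0.060, -0.897).
Then the next iterate is (a, b)₁ = (-0.560, 0.103).
Round to (-0.560, 0.103) and repeat: F = (1.72411, -1.38576), J = [[-3.53305, 0.57680], [5.64244, 1.53856]].
Δ = (0.397, -0.556), so (a, b)₂ = (-0.163, -0.453).

(-0.163, -0.453)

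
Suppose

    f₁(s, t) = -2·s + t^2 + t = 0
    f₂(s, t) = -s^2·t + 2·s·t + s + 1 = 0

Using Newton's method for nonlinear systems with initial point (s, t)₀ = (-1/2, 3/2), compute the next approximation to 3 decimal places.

(-0.522, 0.301)

At (-1/2, 3/2): F = (4.750, -1.375).
Jacobian J = [[-2, 2·t + 1], [-2·s·t + 2·t + 1, -s^2 + 2·s]].
At the point, J = [[-2.000, 4.000], [5.500, -1.250]] (det J = -19.500).
Solving J·Δ = −F gives Δ = (-0.022, -1.199).
Then the next iterate is (s, t)₁ = (-0.522, 0.301).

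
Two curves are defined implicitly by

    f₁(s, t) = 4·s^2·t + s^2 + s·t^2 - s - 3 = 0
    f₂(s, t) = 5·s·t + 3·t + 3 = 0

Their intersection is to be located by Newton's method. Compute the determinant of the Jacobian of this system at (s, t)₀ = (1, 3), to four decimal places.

122.0000

J = [[8·s·t + 2·s + t^2 - 1, 4·s^2 + 2·s·t], [5·t, 5·s + 3]].
At the point, J = [[34.0000, 10.0000], [15.0000, 8.0000]].
det J = 122.0000.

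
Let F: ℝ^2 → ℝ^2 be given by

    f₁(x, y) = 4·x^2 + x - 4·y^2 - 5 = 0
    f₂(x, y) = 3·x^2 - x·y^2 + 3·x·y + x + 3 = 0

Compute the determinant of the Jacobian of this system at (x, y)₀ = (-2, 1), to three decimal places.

-42.000

J = [[8·x + 1, -8·y], [6·x - y^2 + 3·y + 1, -2·x·y + 3·x]].
At the point, J = [[-15.000, -8.000], [-9.000, -2.000]].
det J = -42.000.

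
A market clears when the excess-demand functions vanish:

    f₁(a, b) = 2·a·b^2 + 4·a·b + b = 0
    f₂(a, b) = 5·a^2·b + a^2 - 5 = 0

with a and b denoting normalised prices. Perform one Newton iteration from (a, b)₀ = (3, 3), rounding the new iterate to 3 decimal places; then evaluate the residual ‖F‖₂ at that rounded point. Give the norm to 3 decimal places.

47.065

At (3, 3): F = (93.000, 139.000).
Jacobian J = [[2·b^2 + 4·b, 4·a·b + 4·a + 1], [10·a·b + 2·a, 5·a^2]].
At the point, J = [[30.000, 49.000], [96.000, 45.000]] (det J = -3354.000).
Solving J·Δ = −F gives Δ = (-0.783, -1.419).
Then the next iterate is (a, b)₁ = (2.217, 1.581).
Re-evaluating at (2.217, 1.581): F = (26.68436, 38.76887), so ‖F‖₂ = 47.065.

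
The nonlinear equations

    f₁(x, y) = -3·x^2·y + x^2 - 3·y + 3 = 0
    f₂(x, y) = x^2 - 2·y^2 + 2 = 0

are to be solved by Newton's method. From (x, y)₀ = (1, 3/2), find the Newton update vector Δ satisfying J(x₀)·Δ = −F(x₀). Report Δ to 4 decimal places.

(-0.3889, -0.3796)

At (1, 3/2): F = (-5.0000, -1.5000).
Jacobian J = [[-6·x·y + 2·x, -3·x^2 - 3], [2·x, -4·y]].
At the point, J = [[-7.0000, -6.0000], [2.0000, -6.0000]] (det J = 54.0000).
Solving J·Δ = −F gives Δ = (-0.3889, -0.3796).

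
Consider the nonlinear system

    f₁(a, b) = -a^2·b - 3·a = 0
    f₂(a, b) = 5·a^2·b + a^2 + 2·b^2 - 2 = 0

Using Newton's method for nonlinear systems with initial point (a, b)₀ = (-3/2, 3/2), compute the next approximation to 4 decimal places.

(0.6607, 3.4405)

At (-3/2, 3/2): F = (1.1250, 21.6250).
Jacobian J = [[-2·a·b - 3, -a^2], [10·a·b + 2·a, 5·a^2 + 4·b]].
At the point, J = [[1.5000, -2.2500], [-25.5000, 17.2500]] (det J = -31.5000).
Solving J·Δ = −F gives Δ = (2.1607, 1.9405).
Then the next iterate is (a, b)₁ = (0.6607, 3.4405).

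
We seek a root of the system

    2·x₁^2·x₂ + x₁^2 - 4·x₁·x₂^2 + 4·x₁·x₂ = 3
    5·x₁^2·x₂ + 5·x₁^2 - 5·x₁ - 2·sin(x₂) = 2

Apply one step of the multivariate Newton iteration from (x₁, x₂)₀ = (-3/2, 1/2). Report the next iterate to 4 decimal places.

(-0.2365, 1.9039)

At (-3/2, 1/2): F = (0.0000, 21.416149).
Jacobian J = [[4·x₁·x₂ + 2·x₁ - 4·x₂^2 + 4·x₂, 2·x₁^2 - 8·x₁·x₂ + 4·x₁], [10·x₁·x₂ + 10·x₁ - 5, 5·x₁^2 - 2·cos(x₂)]].
At the point, J = [[-5.0000, 4.5000], [-27.5000, 9.494835]] (det J = 76.275826).
Solving J·Δ = −F gives Δ = (1.2635, 1.4039).
Then the next iterate is (x₁, x₂)₁ = (-0.2365, 1.9039).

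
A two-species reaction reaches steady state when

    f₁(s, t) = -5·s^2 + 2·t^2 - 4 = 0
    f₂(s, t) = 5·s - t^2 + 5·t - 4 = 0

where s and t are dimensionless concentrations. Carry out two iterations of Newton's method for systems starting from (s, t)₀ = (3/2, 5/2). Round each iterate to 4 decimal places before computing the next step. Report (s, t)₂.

At (3/2, 5/2): F = (-2.7500, 9.7500).
Jacobian J = [[-10·s, 4·t], [5, -2·t + 5]].
At the point, J = [[-15.0000, 10.0000], [5.0000, 0.0000]] (det J = -50.0000).
Solving J·Δ = −F gives Δ = (-1.9500, -2.6500).
Then the next iterate is (s, t)₁ = (-0.4500, -0.1500).
Round to (-0.4500, -0.1500) and repeat: F = (-4.9675, -7.0225), J = [[4.5000, -0.6000], [5.0000, 5.3000]].
Δ = (1.1375, 0.2519), so (s, t)₂ = (0.6875, 0.1019).

(0.6875, 0.1019)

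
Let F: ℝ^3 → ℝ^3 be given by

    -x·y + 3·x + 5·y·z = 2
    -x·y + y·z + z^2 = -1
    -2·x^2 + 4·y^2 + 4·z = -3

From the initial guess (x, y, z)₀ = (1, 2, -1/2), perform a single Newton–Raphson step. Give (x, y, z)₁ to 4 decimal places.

(1.0000, 1.0000, -0.2500)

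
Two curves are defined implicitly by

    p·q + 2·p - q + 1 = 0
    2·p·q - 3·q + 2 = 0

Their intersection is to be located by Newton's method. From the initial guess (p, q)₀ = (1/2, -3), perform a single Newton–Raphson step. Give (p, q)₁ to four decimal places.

At (1/2, -3): F = (3.5000, 8.0000).
Jacobian J = [[q + 2, p - 1], [2·q, 2·p - 3]].
At the point, J = [[-1.0000, -0.5000], [-6.0000, -2.0000]] (det J = -1.0000).
Solving J·Δ = −F gives Δ = (-3.0000, 13.0000).
Then the next iterate is (p, q)₁ = (-2.5000, 10.0000).

(-2.5000, 10.0000)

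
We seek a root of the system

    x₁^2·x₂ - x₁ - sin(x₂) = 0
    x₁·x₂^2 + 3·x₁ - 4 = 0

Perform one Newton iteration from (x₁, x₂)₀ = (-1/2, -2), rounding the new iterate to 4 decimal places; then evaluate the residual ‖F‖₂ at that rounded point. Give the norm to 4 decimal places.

113.6517

At (-1/2, -2): F = (0.909297, -7.5000).
Jacobian J = [[2·x₁·x₂ - 1, x₁^2 - cos(x₂)], [x₂^2 + 3, 2·x₁·x₂]].
At the point, J = [[1.0000, 0.666147], [7.0000, 2.0000]] (det J = -2.663028).
Solving J·Δ = −F gives Δ = (2.5590, -5.2065).
Then the next iterate is (x₁, x₂)₁ = (2.0590, -7.2065).
Re-evaluating at (2.0590, -7.2065): F = (-31.813214, 109.108369), so ‖F‖₂ = 113.6517.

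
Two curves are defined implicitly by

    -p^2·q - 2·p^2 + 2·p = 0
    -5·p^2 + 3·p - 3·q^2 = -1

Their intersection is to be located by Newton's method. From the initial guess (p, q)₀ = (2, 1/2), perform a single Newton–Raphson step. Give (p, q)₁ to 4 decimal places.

(1.1591, 0.6818)

At (2, 1/2): F = (-6.0000, -13.7500).
Jacobian J = [[-2·p·q - 4·p + 2, -p^2], [-10·p + 3, -6·q]].
At the point, J = [[-8.0000, -4.0000], [-17.0000, -3.0000]] (det J = -44.0000).
Solving J·Δ = −F gives Δ = (-0.8409, 0.1818).
Then the next iterate is (p, q)₁ = (1.1591, 0.6818).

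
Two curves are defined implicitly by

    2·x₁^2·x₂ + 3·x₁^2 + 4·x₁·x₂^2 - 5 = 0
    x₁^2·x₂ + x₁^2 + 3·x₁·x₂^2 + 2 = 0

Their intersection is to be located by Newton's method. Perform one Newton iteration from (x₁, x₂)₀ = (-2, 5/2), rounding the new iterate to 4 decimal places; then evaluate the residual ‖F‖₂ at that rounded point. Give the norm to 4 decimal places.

At (-2, 5/2): F = (-23.0000, -21.5000).
Jacobian J = [[4·x₁·x₂ + 6·x₁ + 4·x₂^2, 2·x₁^2 + 8·x₁·x₂], [2·x₁·x₂ + 2·x₁ + 3·x₂^2, x₁^2 + 6·x₁·x₂]].
At the point, J = [[-7.0000, -32.0000], [4.7500, -26.0000]] (det J = 334.0000).
Solving J·Δ = −F gives Δ = (0.2695, -0.7777).
Then the next iterate is (x₁, x₂)₁ = (-1.7305, 1.7223).
Re-evaluating at (-1.7305, 1.7223): F = (-6.233654, -5.247354), so ‖F‖₂ = 8.1482.

8.1482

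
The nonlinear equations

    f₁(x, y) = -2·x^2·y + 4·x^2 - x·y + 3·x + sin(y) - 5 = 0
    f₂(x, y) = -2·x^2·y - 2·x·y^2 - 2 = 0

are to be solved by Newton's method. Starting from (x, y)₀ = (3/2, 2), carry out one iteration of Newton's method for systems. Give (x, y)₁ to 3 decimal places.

(0.776, 1.483)

At (3/2, 2): F = (-2.59070, -23.000).
Jacobian J = [[-4·x·y + 8·x - y + 3, -2·x^2 - x + cos(y)], [-4·x·y - 2·y^2, -2·x^2 - 4·x·y]].
At the point, J = [[1.000, -6.41615], [-20.000, -16.500]] (det J = -144.82294).
Solving J·Δ = −F gives Δ = (-0.724, -0.517).
Then the next iterate is (x, y)₁ = (0.776, 1.483).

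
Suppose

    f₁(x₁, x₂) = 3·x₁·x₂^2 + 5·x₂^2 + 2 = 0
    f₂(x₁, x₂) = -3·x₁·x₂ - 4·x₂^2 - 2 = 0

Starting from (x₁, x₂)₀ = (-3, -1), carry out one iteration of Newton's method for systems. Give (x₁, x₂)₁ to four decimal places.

(-6.1852, 0.4444)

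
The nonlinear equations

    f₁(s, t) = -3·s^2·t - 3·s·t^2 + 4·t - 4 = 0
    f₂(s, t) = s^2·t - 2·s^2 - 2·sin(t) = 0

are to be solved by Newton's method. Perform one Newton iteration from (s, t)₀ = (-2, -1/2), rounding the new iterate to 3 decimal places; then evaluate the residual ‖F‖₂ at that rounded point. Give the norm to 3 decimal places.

2.879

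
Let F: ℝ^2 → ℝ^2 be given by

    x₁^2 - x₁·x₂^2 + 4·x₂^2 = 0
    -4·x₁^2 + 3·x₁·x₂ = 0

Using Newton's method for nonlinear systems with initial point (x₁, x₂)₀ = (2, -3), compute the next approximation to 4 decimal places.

At (2, -3): F = (22.0000, -34.0000).
Jacobian J = [[2·x₁ - x₂^2, -2·x₁·x₂ + 8·x₂], [-8·x₁ + 3·x₂, 3·x₁]].
At the point, J = [[-5.0000, -12.0000], [-25.0000, 6.0000]] (det J = -330.0000).
Solving J·Δ = −F gives Δ = (-0.8364, 2.1818).
Then the next iterate is (x₁, x₂)₁ = (1.1636, -0.8182).

(1.1636, -0.8182)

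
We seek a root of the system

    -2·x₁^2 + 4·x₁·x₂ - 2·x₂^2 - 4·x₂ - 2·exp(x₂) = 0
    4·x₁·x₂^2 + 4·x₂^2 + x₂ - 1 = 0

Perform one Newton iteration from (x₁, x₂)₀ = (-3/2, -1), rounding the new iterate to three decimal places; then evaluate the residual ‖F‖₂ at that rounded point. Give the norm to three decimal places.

1.629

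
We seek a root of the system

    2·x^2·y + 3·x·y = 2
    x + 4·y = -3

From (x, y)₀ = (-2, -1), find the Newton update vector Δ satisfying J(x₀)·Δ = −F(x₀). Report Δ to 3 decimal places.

(0.556, 0.611)

At (-2, -1): F = (-4.000, -3.000).
Jacobian J = [[4·x·y + 3·y, 2·x^2 + 3·x], [1, 4]].
At the point, J = [[5.000, 2.000], [1.000, 4.000]] (det J = 18.000).
Solving J·Δ = −F gives Δ = (0.556, 0.611).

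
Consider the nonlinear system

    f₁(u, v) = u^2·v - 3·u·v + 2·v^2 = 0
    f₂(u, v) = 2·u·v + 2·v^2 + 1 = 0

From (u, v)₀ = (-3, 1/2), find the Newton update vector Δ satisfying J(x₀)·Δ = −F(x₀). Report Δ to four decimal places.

(-4.0000, -1.3750)

At (-3, 1/2): F = (9.5000, -1.5000).
Jacobian J = [[2·u·v - 3·v, u^2 - 3·u + 4·v], [2·v, 2·u + 4·v]].
At the point, J = [[-4.5000, 20.0000], [1.0000, -4.0000]] (det J = -2.0000).
Solving J·Δ = −F gives Δ = (-4.0000, -1.3750).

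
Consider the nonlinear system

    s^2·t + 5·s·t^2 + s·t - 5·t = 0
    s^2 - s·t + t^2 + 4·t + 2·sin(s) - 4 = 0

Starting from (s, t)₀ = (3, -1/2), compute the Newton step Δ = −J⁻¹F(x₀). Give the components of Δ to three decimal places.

(-1.113, 0.344)

At (3, -1/2): F = (0.250, 5.03224).
Jacobian J = [[2·s·t + 5·t^2 + t, s^2 + 10·s·t + s - 5], [2·s - t + 2·cos(s), -s + 2·t + 4]].
At the point, J = [[-2.250, -8.000], [4.52002, 0.000]] (det J = 36.16012).
Solving J·Δ = −F gives Δ = (-1.113, 0.344).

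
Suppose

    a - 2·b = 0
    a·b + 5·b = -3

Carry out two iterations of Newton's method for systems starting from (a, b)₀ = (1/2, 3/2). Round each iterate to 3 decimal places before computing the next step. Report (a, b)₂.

(-1.451, -0.726)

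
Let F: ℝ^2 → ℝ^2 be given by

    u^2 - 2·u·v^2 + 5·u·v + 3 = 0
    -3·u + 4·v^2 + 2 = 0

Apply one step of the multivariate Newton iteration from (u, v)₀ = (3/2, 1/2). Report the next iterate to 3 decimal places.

At (3/2, 1/2): F = (8.250, -1.500).
Jacobian J = [[2·u - 2·v^2 + 5·v, -4·u·v + 5·u], [-3, 8·v]].
At the point, J = [[5.000, 4.500], [-3.000, 4.000]] (det J = 33.500).
Solving J·Δ = −F gives Δ = (-1.187, -0.515).
Then the next iterate is (u, v)₁ = (0.313, -0.015).

(0.313, -0.015)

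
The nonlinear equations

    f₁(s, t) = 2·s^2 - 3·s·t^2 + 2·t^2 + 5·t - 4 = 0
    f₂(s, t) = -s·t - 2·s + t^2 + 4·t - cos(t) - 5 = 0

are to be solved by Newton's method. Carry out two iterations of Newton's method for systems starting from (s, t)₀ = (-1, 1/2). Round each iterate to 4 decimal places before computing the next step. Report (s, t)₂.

(1.8396, 1.9632)

At (-1, 1/2): F = (1.7500, -1.127583).
Jacobian J = [[4·s - 3·t^2, -6·s·t + 4·t + 5], [-t - 2, -s + 2·t + sin(t) + 4]].
At the point, J = [[-4.7500, 10.0000], [-2.5000, 6.479426]] (det J = -5.777271).
Solving J·Δ = −F gives Δ = (3.9144, 1.6844).
Then the next iterate is (s, t)₁ = (2.9144, 2.1844).
Round to (2.9144, 2.1844) and repeat: F = (-8.266421, -3.109995), J = [[-2.657210, -24.459692], [-4.1844, 6.271978]].
Δ = (-1.0748, -0.2212), so (s, t)₂ = (1.8396, 1.9632).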